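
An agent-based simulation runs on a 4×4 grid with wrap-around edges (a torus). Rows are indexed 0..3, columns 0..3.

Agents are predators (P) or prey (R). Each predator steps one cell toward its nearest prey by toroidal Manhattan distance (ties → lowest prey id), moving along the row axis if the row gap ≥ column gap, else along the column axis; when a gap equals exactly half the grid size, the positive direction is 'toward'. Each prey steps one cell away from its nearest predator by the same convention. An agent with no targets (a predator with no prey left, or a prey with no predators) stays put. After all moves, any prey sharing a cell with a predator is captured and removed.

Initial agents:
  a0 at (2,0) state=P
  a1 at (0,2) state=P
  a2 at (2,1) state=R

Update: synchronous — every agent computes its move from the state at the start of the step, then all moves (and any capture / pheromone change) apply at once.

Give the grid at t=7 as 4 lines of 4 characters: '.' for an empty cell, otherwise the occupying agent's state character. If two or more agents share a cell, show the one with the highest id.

....
....
R..P
....

t=1: a0@(2,1):P a1@(1,2):P a2@(2,2):R
t=2: a0@(2,2):P a1@(2,2):P a2@(2,3):R
t=3: a0@(2,3):P a1@(2,3):P a2@(2,0):R
t=4: a0@(2,0):P a1@(2,0):P a2@(2,1):R
t=5: a0@(2,1):P a1@(2,1):P a2@(2,2):R
t=6: a0@(2,2):P a1@(2,2):P a2@(2,3):R
t=7: a0@(2,3):P a1@(2,3):P a2@(2,0):R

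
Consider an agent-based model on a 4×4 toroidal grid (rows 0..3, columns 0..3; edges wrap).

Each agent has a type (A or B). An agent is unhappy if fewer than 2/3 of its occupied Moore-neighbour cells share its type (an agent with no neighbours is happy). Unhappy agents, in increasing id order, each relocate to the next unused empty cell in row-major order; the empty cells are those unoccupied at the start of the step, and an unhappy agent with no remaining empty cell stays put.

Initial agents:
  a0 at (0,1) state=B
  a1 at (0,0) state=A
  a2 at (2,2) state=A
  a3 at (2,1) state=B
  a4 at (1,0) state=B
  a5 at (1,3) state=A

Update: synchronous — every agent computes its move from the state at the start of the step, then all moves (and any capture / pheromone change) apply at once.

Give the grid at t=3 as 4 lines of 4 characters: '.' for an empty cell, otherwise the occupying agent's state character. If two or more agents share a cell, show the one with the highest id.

..BA
.ABB
A...
....

t=1: a0@(0,2):B a1@(0,3):A a2@(1,1):A a3@(1,2):B a4@(2,0):B a5@(1,3):A
t=2: a0@(0,0):B a1@(0,1):A a2@(1,0):A a3@(2,1):B a4@(2,2):B a5@(2,3):A
t=3: a0@(0,2):B a1@(0,3):A a2@(1,1):A a3@(1,2):B a4@(1,3):B a5@(2,0):A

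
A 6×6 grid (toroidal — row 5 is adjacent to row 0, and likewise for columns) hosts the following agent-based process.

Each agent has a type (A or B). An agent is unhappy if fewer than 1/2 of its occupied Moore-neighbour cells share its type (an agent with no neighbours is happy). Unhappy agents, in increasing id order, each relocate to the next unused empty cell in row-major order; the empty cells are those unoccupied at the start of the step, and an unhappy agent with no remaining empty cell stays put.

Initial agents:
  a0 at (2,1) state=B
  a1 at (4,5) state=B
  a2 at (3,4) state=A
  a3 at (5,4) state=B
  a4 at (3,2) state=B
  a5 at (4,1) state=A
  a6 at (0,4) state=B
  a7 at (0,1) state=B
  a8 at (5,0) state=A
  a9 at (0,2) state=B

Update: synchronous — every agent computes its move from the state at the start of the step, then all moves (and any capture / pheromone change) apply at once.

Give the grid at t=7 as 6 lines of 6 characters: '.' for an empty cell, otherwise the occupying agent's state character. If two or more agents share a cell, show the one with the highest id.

t=1: a0@(2,1):B a1@(0,0):B a2@(0,3):A a3@(5,4):B a4@(3,2):B a5@(4,1):A a6@(0,4):B a7@(0,1):B a8@(0,5):A a9@(0,2):B
t=2: a0@(2,1):B a1@(0,0):B a2@(1,0):A a3@(1,1):B a4@(3,2):B a5@(1,2):A a6@(1,3):B a7@(0,1):B a8@(1,4):A a9@(0,2):B
t=3: a0@(2,1):B a1@(0,0):B a2@(0,3):A a3@(1,1):B a4@(3,2):B a5@(0,4):A a6@(0,5):B a7@(0,1):B a8@(1,5):A a9@(0,2):B
t=4: a0@(2,1):B a1@(0,0):B a2@(0,3):A a3@(1,1):B a4@(3,2):B a5@(0,4):A a6@(1,0):B a7@(0,1):B a8@(1,2):A a9@(0,2):B
t=5: a0@(2,1):B a1@(0,0):B a2@(0,3):A a3@(1,1):B a4@(3,2):B a5@(0,4):A a6@(1,0):B a7@(0,1):B a8@(0,5):A a9@(0,2):B
t=6: a0@(2,1):B a1@(0,0):B a2@(0,3):A a3@(1,1):B a4@(3,2):B a5@(0,4):A a6@(1,0):B a7@(0,1):B a8@(1,2):A a9@(0,2):B
t=7: a0@(2,1):B a1@(0,0):B a2@(0,3):A a3@(1,1):B a4@(3,2):B a5@(0,4):A a6@(1,0):B a7@(0,1):B a8@(0,5):A a9@(0,2):B

BBBAAA
BB....
.B....
..B...
......
......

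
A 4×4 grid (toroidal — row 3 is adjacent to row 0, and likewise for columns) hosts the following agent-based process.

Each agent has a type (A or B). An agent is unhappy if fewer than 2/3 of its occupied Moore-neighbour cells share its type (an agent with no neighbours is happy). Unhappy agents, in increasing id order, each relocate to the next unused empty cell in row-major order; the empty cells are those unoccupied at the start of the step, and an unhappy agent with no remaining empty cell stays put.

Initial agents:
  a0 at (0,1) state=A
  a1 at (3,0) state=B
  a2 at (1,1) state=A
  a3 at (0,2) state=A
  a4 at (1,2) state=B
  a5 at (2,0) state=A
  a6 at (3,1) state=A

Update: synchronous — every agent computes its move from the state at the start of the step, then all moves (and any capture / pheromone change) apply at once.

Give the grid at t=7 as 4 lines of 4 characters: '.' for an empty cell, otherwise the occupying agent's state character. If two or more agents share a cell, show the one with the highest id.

t=1: a0@(0,0):A a1@(0,3):B a2@(1,1):A a3@(0,2):A a4@(1,0):B a5@(2,0):A a6@(3,1):A
t=2: a0@(0,1):A a1@(1,2):B a2@(1,1):A a3@(0,2):A a4@(1,3):B a5@(2,0):A a6@(3,1):A
t=3: a0@(0,1):A a1@(0,0):B a2@(1,1):A a3@(0,3):A a4@(1,0):B a5@(2,0):A a6@(3,1):A
t=4: a0@(0,2):A a1@(1,2):B a2@(1,3):A a3@(2,1):A a4@(2,2):B a5@(2,0):A a6@(3,1):A
t=5: a0@(0,2):A a1@(0,0):B a2@(0,1):A a3@(0,3):A a4@(1,0):B a5@(2,0):A a6@(3,1):A
t=6: a0@(0,2):A a1@(1,1):B a2@(1,2):A a3@(1,3):A a4@(2,1):B a5@(2,2):A a6@(3,1):A
t=7: a0@(0,2):A a1@(0,0):B a2@(0,1):A a3@(1,3):A a4@(0,3):B a5@(1,0):A a6@(3,1):A

BAAB
A..A
....
.A..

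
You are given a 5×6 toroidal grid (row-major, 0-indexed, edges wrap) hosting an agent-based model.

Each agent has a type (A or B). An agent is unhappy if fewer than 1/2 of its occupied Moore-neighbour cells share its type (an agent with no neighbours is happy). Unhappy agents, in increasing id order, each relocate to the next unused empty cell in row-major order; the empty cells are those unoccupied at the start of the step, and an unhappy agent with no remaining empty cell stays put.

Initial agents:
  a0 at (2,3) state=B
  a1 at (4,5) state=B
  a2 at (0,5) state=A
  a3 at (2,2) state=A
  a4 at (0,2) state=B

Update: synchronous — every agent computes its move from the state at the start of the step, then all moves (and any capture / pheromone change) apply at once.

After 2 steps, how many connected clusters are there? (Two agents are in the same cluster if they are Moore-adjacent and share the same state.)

t=1: a0@(0,0):B a1@(0,1):B a2@(0,3):A a3@(0,4):A a4@(0,2):B
t=2: (unchanged — steady state)

2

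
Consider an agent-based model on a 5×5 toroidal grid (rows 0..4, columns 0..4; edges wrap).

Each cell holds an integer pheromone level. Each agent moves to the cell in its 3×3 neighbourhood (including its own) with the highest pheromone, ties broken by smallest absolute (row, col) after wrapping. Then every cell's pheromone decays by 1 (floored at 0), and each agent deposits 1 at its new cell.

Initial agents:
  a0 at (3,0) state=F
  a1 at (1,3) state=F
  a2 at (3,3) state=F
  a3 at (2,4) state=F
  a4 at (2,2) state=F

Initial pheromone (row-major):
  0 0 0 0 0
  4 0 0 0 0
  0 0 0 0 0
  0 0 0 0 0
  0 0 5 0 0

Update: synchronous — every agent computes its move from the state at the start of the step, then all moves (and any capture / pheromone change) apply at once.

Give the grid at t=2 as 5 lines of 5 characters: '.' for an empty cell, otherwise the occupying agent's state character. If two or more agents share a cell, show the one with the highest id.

.....
F....
.....
.....
..F..

t=1: a0@(2,0) a1@(0,2) a2@(4,2) a3@(1,0) a4@(1,1) | pheromone: 0 0 1 0 0 / 4 1 0 0 0 / 1 0 0 0 0 / 0 0 0 0 0 / 0 0 5 0 0
t=2: a0@(1,0) a1@(4,2) a2@(4,2) a3@(1,0) a4@(1,0) | pheromone: 0 0 0 0 0 / 6 0 0 0 0 / 0 0 0 0 0 / 0 0 0 0 0 / 0 0 6 0 0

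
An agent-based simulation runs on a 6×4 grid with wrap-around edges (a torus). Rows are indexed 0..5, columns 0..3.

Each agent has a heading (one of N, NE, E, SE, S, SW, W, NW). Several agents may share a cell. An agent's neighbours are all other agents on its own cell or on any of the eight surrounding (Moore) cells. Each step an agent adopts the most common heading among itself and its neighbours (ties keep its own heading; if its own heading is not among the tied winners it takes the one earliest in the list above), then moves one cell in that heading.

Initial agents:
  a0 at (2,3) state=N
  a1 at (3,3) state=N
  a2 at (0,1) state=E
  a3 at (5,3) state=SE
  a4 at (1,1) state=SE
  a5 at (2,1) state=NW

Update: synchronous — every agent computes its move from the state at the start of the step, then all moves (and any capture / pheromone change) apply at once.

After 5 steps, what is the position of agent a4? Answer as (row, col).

(4, 2)

t=1: a0@(1,3):N a1@(2,3):N a2@(0,2):E a3@(0,0):SE a4@(2,2):SE a5@(1,0):NW
t=2: a0@(0,3):N a1@(1,3):N a2@(0,3):E a3@(1,1):SE a4@(1,2):N a5@(0,0):N
t=3: a0@(5,3):N a1@(0,3):N a2@(5,3):N a3@(0,1):N a4@(0,2):N a5@(5,0):N
t=4: a0@(4,3):N a1@(5,3):N a2@(4,3):N a3@(5,1):N a4@(5,2):N a5@(4,0):N
t=5: a0@(3,3):N a1@(4,3):N a2@(3,3):N a3@(4,1):N a4@(4,2):N a5@(3,0):N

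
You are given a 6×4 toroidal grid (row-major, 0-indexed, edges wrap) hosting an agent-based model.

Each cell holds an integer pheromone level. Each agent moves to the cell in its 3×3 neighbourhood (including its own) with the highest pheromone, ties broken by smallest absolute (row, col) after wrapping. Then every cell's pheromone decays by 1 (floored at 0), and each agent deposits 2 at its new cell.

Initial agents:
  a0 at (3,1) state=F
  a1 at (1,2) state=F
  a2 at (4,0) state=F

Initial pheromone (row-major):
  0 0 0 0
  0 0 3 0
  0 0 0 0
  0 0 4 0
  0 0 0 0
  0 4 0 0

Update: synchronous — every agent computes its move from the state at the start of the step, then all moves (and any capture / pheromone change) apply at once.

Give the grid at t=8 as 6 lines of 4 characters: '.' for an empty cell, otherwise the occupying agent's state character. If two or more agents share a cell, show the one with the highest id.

t=1: a0@(3,2) a1@(1,2) a2@(5,1) | pheromone: 0 0 0 0 / 0 0 4 0 / 0 0 0 0 / 0 0 5 0 / 0 0 0 0 / 0 5 0 0
t=2: a0@(3,2) a1@(1,2) a2@(5,1) | pheromone: 0 0 0 0 / 0 0 5 0 / 0 0 0 0 / 0 0 6 0 / 0 0 0 0 / 0 6 0 0
t=3: a0@(3,2) a1@(1,2) a2@(5,1) | pheromone: 0 0 0 0 / 0 0 6 0 / 0 0 0 0 / 0 0 7 0 / 0 0 0 0 / 0 7 0 0
t=4: a0@(3,2) a1@(1,2) a2@(5,1) | pheromone: 0 0 0 0 / 0 0 7 0 / 0 0 0 0 / 0 0 8 0 / 0 0 0 0 / 0 8 0 0
t=5: a0@(3,2) a1@(1,2) a2@(5,1) | pheromone: 0 0 0 0 / 0 0 8 0 / 0 0 0 0 / 0 0 9 0 / 0 0 0 0 / 0 9 0 0
t=6: a0@(3,2) a1@(1,2) a2@(5,1) | pheromone: 0 0 0 0 / 0 0 9 0 / 0 0 0 0 / 0 0 10 0 / 0 0 0 0 / 0 10 0 0
t=7: a0@(3,2) a1@(1,2) a2@(5,1) | pheromone: 0 0 0 0 / 0 0 10 0 / 0 0 0 0 / 0 0 11 0 / 0 0 0 0 / 0 11 0 0
t=8: a0@(3,2) a1@(1,2) a2@(5,1) | pheromone: 0 0 0 0 / 0 0 11 0 / 0 0 0 0 / 0 0 12 0 / 0 0 0 0 / 0 12 0 0

....
..F.
....
..F.
....
.F..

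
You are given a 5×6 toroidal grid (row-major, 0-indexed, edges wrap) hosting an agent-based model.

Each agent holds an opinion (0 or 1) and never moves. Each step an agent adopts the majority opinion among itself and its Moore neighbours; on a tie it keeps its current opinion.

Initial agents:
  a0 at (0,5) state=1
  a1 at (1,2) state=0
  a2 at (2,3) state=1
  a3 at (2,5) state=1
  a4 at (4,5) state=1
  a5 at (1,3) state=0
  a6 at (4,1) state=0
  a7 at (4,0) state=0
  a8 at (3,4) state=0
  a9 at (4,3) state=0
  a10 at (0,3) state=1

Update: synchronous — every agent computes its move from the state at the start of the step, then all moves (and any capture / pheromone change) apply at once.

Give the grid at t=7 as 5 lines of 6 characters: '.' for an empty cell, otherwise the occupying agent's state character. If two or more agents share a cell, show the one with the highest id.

t=1: a0@(0,5):1 a1@(1,2):0 a2@(2,3):0 a3@(2,5):1 a4@(4,5):1 a5@(1,3):0 a6@(4,1):0 a7@(4,0):0 a8@(3,4):1 a9@(4,3):0 a10@(0,3):0
t=2: (unchanged — steady state)

...0.1
..00..
...0.1
....1.
00.0.1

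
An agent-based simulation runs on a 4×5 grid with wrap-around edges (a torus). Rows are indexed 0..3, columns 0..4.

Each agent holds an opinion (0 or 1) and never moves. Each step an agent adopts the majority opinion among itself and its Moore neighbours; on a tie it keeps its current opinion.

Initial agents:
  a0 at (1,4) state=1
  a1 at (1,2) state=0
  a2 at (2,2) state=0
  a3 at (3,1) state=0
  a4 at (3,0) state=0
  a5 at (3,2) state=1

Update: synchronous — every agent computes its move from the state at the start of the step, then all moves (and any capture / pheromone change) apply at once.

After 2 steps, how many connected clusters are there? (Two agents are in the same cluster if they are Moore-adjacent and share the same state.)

t=1: a0@(1,4):1 a1@(1,2):0 a2@(2,2):0 a3@(3,1):0 a4@(3,0):0 a5@(3,2):0
t=2: (unchanged — steady state)

2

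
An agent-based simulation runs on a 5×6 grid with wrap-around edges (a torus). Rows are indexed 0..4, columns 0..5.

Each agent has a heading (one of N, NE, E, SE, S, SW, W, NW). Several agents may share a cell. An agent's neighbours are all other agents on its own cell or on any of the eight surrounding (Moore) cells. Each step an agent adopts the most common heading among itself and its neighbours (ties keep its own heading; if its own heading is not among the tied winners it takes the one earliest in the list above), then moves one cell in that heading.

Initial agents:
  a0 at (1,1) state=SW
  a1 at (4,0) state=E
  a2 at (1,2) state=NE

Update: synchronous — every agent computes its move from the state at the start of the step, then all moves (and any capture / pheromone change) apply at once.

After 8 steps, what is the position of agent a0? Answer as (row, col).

t=1: a0@(2,0):SW a1@(4,1):E a2@(0,3):NE
t=2: a0@(3,5):SW a1@(4,2):E a2@(4,4):NE
t=3: a0@(4,4):SW a1@(4,3):E a2@(3,5):NE
t=4: a0@(0,3):SW a1@(4,4):E a2@(2,0):NE
t=5: a0@(1,2):SW a1@(4,5):E a2@(1,1):NE
t=6: a0@(2,1):SW a1@(4,0):E a2@(0,2):NE
t=7: a0@(3,0):SW a1@(4,1):E a2@(4,3):NE
t=8: a0@(4,5):SW a1@(4,2):E a2@(3,4):NE

(4, 5)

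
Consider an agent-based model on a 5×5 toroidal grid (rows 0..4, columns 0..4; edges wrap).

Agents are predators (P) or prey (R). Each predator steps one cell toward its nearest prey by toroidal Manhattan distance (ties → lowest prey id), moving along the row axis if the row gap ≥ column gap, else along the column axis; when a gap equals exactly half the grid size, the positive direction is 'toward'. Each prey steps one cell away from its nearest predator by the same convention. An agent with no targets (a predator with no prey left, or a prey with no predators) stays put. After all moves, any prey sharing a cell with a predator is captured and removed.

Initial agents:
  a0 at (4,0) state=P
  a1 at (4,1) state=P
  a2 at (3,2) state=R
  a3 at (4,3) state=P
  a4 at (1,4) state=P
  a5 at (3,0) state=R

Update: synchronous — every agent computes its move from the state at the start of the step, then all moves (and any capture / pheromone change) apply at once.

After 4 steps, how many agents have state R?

2

t=1: a0@(3,0):P a1@(3,1):P a2@(2,2):R a3@(3,3):P a4@(2,4):P a5@(2,0):R
t=2: a0@(2,0):P a1@(2,1):P a2@(1,2):R a3@(2,3):P a4@(2,0):P a5@(1,0):R
t=3: a0@(1,0):P a1@(1,1):P a2@(0,2):R a3@(1,3):P a4@(1,0):P a5@(0,0):R
t=4: a0@(0,0):P a1@(0,1):P a2@(4,2):R a3@(0,3):P a4@(0,0):P a5@(4,0):R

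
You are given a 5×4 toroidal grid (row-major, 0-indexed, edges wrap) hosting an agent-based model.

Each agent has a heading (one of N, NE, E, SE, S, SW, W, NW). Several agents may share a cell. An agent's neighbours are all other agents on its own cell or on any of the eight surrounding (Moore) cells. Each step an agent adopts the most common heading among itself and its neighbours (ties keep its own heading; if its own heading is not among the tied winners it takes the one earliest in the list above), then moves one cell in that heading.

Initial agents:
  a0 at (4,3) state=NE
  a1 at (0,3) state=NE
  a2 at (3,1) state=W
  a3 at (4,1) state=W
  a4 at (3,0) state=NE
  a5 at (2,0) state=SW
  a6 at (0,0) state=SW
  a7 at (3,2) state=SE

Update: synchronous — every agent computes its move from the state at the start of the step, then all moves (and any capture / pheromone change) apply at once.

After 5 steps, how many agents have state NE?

8

t=1: a0@(3,0):NE a1@(4,0):NE a2@(3,0):W a3@(4,0):W a4@(2,1):NE a5@(3,3):SW a6@(4,1):NE a7@(3,1):W
t=2: a0@(2,1):NE a1@(3,1):NE a2@(2,1):NE a3@(4,3):W a4@(1,2):NE a5@(2,0):NE a6@(3,2):NE a7@(2,2):NE
t=3: a0@(1,2):NE a1@(2,2):NE a2@(1,2):NE a3@(4,2):W a4@(0,3):NE a5@(1,1):NE a6@(2,3):NE a7@(1,3):NE
t=4: a0@(0,3):NE a1@(1,3):NE a2@(0,3):NE a3@(4,1):W a4@(4,0):NE a5@(0,2):NE a6@(1,0):NE a7@(0,0):NE
t=5: a0@(4,0):NE a1@(0,0):NE a2@(4,0):NE a3@(3,2):NE a4@(3,1):NE a5@(4,3):NE a6@(0,1):NE a7@(4,1):NE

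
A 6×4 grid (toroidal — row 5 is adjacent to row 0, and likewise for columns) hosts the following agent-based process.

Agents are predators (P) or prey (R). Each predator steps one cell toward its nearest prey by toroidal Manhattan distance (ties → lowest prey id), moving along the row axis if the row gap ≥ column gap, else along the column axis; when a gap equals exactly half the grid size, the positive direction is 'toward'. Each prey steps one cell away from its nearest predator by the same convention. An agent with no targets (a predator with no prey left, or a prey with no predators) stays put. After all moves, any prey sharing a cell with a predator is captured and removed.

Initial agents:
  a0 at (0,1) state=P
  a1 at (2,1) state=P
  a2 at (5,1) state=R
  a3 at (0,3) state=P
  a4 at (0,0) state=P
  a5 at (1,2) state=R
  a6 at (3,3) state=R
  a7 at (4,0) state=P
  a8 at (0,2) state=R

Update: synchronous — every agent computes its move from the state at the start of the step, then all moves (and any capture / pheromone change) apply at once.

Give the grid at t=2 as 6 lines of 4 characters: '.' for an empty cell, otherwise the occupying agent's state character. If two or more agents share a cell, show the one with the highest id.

t=1: a0@(5,1):P a1@(1,1):P a2@(4,1):R a3@(0,2):P a4@(5,0):P a5@(2,2):R a6@(2,3):R a7@(5,0):P a8@(0,3):R
t=2: a0@(4,1):P a1@(2,1):P a2@(3,1):R a3@(0,3):P a4@(4,0):P a5@(3,2):R a6@(2,2):R a7@(4,0):P a8@(0,0):R

R..P
....
.PR.
.RR.
PP..
....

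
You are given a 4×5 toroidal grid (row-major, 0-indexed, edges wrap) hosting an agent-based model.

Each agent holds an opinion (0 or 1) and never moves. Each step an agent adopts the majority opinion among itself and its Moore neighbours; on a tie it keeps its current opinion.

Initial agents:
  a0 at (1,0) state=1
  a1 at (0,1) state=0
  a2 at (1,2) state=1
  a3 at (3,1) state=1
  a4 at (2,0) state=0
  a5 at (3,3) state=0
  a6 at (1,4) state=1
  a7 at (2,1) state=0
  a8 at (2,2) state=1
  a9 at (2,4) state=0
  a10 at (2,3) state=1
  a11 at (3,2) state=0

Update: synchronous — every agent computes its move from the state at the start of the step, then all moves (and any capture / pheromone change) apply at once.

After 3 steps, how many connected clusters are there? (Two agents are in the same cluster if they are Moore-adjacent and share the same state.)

t=1: a0@(1,0):0 a1@(0,1):1 a2@(1,2):1 a3@(3,1):0 a4@(2,0):0 a5@(3,3):0 a6@(1,4):1 a7@(2,1):1 a8@(2,2):1 a9@(2,4):0 a10@(2,3):1 a11@(3,2):0
t=2: a0@(1,0):0 a1@(0,1):0 a2@(1,2):1 a3@(3,1):0 a4@(2,0):0 a5@(3,3):0 a6@(1,4):0 a7@(2,1):0 a8@(2,2):1 a9@(2,4):0 a10@(2,3):1 a11@(3,2):1
t=3: a0@(1,0):0 a1@(0,1):0 a2@(1,2):1 a3@(3,1):0 a4@(2,0):0 a5@(3,3):1 a6@(1,4):0 a7@(2,1):0 a8@(2,2):1 a9@(2,4):0 a10@(2,3):1 a11@(3,2):0

2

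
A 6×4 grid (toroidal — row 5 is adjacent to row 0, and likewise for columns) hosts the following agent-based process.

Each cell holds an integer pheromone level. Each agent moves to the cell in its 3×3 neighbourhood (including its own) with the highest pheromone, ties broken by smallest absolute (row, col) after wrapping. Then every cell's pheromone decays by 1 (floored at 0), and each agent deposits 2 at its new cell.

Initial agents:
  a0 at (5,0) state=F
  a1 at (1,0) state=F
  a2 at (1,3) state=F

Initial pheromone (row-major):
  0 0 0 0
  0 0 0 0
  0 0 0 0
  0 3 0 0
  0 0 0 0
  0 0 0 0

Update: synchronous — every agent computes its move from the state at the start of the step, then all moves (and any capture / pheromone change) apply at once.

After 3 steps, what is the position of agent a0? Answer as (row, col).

(0, 0)

t=1: a0@(0,0) a1@(0,0) a2@(0,0) | pheromone: 6 0 0 0 / 0 0 0 0 / 0 0 0 0 / 0 2 0 0 / 0 0 0 0 / 0 0 0 0
t=2: a0@(0,0) a1@(0,0) a2@(0,0) | pheromone: 11 0 0 0 / 0 0 0 0 / 0 0 0 0 / 0 1 0 0 / 0 0 0 0 / 0 0 0 0
t=3: a0@(0,0) a1@(0,0) a2@(0,0) | pheromone: 16 0 0 0 / 0 0 0 0 / 0 0 0 0 / 0 0 0 0 / 0 0 0 0 / 0 0 0 0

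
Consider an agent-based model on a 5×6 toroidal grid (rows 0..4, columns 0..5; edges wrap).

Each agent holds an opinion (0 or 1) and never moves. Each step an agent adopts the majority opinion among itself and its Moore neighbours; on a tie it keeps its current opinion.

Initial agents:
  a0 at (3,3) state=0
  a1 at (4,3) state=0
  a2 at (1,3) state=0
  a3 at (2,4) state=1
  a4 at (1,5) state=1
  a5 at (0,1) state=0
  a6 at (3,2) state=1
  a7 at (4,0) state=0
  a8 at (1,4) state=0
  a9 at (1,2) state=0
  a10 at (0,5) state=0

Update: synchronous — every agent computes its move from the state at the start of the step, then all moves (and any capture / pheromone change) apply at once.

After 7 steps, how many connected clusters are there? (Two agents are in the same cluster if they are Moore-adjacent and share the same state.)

t=1: a0@(3,3):0 a1@(4,3):0 a2@(1,3):0 a3@(2,4):0 a4@(1,5):1 a5@(0,1):0 a6@(3,2):0 a7@(4,0):0 a8@(1,4):0 a9@(1,2):0 a10@(0,5):0
t=2: a0@(3,3):0 a1@(4,3):0 a2@(1,3):0 a3@(2,4):0 a4@(1,5):0 a5@(0,1):0 a6@(3,2):0 a7@(4,0):0 a8@(1,4):0 a9@(1,2):0 a10@(0,5):0
t=3: (unchanged — steady state)

1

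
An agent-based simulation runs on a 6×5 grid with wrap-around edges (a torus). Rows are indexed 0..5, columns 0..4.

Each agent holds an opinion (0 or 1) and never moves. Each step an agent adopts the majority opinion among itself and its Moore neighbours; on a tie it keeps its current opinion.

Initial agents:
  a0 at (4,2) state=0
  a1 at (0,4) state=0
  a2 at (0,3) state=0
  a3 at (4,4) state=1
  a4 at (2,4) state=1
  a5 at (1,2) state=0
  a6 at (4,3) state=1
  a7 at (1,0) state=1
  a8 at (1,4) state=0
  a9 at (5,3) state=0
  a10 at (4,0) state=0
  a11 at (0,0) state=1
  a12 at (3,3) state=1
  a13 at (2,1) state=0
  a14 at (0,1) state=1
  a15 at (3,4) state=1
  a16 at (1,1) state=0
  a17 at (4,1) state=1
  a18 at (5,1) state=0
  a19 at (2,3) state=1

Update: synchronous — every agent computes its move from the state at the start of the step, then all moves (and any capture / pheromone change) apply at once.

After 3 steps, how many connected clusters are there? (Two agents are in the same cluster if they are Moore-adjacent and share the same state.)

2

t=1: a0@(4,2):0 a1@(0,4):0 a2@(0,3):0 a3@(4,4):1 a4@(2,4):1 a5@(1,2):0 a6@(4,3):1 a7@(1,0):1 a8@(1,4):1 a9@(5,3):0 a10@(4,0):1 a11@(0,0):0 a12@(3,3):1 a13@(2,1):0 a14@(0,1):1 a15@(3,4):1 a16@(1,1):0 a17@(4,1):0 a18@(5,1):0 a19@(2,3):1
t=2: a0@(4,2):0 a1@(0,4):0 a2@(0,3):0 a3@(4,4):1 a4@(2,4):1 a5@(1,2):0 a6@(4,3):1 a7@(1,0):1 a8@(1,4):1 a9@(5,3):0 a10@(4,0):1 a11@(0,0):0 a12@(3,3):1 a13@(2,1):0 a14@(0,1):0 a15@(3,4):1 a16@(1,1):0 a17@(4,1):0 a18@(5,1):0 a19@(2,3):1
t=3: a0@(4,2):0 a1@(0,4):0 a2@(0,3):0 a3@(4,4):1 a4@(2,4):1 a5@(1,2):0 a6@(4,3):1 a7@(1,0):0 a8@(1,4):1 a9@(5,3):0 a10@(4,0):1 a11@(0,0):0 a12@(3,3):1 a13@(2,1):0 a14@(0,1):0 a15@(3,4):1 a16@(1,1):0 a17@(4,1):0 a18@(5,1):0 a19@(2,3):1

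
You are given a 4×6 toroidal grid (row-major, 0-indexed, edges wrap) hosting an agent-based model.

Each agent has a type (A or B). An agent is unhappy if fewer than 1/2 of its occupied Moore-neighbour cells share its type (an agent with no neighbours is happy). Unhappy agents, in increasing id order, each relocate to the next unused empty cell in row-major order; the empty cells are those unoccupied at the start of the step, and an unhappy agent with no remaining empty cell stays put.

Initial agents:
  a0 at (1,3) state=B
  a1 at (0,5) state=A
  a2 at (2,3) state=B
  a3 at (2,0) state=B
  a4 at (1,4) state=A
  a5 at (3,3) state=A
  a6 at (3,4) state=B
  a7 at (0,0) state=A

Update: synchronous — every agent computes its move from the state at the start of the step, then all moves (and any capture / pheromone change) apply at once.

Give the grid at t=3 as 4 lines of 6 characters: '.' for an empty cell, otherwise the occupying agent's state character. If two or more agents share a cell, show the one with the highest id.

t=1: a0@(1,3):B a1@(0,5):A a2@(2,3):B a3@(2,0):B a4@(0,1):A a5@(0,2):A a6@(0,3):B a7@(0,0):A
t=2: a0@(1,3):B a1@(0,5):A a2@(2,3):B a3@(2,0):B a4@(0,1):A a5@(0,4):A a6@(0,3):B a7@(0,0):A
t=3: a0@(1,3):B a1@(0,5):A a2@(2,3):B a3@(2,0):B a4@(0,1):A a5@(0,2):A a6@(0,3):B a7@(0,0):A

AAAB.A
...B..
B..B..
......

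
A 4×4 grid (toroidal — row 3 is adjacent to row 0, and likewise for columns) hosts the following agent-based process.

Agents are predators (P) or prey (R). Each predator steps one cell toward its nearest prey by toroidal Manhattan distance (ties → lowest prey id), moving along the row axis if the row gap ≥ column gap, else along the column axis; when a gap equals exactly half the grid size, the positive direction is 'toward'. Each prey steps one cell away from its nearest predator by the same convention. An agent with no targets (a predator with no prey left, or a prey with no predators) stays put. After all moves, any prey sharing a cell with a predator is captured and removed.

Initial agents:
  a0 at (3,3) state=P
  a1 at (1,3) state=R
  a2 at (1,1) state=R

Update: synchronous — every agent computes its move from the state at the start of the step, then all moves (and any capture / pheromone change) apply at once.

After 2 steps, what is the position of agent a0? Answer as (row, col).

t=1: a0@(0,3):P a2@(0,1):R
t=2: a0@(0,0):P

(0, 0)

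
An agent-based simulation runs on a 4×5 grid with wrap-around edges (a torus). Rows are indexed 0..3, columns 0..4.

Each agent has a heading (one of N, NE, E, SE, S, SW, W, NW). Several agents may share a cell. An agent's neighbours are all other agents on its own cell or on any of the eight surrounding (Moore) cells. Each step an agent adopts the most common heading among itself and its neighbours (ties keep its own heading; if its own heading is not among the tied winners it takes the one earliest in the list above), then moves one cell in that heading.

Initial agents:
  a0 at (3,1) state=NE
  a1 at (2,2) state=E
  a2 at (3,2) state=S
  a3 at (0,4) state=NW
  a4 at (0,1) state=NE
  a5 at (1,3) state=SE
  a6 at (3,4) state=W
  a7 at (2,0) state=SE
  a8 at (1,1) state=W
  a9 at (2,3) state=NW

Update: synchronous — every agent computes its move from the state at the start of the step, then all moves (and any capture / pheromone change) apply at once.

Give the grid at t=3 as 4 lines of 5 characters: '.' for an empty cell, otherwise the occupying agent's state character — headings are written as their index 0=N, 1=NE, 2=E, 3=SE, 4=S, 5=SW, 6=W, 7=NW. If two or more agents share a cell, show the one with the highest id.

t=1: a0@(2,2):NE a1@(2,3):E a2@(2,3):NE a3@(3,3):NW a4@(3,2):NE a5@(0,2):NW a6@(2,3):NW a7@(2,4):W a8@(1,0):W a9@(1,2):NW
t=2: a0@(1,3):NE a1@(1,4):NE a2@(1,4):NE a3@(2,2):NW a4@(2,3):NE a5@(3,1):NW a6@(1,2):NW a7@(2,3):W a8@(1,4):W a9@(0,1):NW
t=3: a0@(0,4):NE a1@(0,0):NE a2@(0,0):NE a3@(1,1):NW a4@(1,4):NE a5@(2,0):NW a6@(0,1):NW a7@(1,4):NE a8@(0,0):NE a9@(3,0):NW

17..1
.7..1
7....
7....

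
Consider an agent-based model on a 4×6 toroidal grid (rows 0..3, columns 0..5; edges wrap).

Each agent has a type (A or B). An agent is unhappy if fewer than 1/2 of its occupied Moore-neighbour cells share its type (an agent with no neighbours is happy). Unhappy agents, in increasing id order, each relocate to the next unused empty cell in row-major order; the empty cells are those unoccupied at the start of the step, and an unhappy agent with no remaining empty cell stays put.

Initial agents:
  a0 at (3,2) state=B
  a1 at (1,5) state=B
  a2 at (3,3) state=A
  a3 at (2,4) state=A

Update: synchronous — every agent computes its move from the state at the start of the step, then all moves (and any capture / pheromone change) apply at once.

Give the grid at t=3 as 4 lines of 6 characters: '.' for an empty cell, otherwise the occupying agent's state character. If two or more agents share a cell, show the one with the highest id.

t=1: a0@(0,0):B a1@(0,1):B a2@(3,3):A a3@(2,4):A
t=2: (unchanged — steady state)

BB....
......
....A.
...A..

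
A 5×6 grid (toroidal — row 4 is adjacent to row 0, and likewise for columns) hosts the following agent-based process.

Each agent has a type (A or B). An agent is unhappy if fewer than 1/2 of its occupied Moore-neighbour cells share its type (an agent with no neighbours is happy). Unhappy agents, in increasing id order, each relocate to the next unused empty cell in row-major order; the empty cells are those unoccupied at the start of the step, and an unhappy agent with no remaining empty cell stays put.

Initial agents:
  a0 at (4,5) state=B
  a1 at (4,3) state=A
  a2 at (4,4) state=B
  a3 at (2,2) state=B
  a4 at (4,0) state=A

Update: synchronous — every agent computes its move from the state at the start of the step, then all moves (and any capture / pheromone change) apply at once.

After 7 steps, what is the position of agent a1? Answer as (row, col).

t=1: a0@(4,5):B a1@(0,0):A a2@(4,4):B a3@(2,2):B a4@(0,1):A
t=2: (unchanged — steady state)

(0, 0)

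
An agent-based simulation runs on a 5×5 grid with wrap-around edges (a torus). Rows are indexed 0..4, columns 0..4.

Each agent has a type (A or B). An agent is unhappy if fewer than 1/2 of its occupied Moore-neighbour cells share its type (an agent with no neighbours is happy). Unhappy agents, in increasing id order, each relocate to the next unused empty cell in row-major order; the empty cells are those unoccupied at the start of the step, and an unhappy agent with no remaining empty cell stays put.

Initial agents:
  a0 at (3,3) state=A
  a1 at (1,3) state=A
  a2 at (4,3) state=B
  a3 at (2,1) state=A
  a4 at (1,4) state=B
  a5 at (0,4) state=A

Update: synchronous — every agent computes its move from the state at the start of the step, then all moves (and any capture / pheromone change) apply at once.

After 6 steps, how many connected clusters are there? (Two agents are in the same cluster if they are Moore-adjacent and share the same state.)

2

t=1: a0@(0,0):A a1@(1,3):A a2@(0,1):B a3@(2,1):A a4@(0,2):B a5@(0,3):A
t=2: a0@(0,4):A a1@(1,3):A a2@(0,1):B a3@(2,1):A a4@(1,0):B a5@(0,3):A
t=3: a0@(0,4):A a1@(1,3):A a2@(0,1):B a3@(0,0):A a4@(0,2):B a5@(0,3):A
t=4: a0@(0,4):A a1@(1,3):A a2@(0,1):B a3@(0,0):A a4@(1,0):B a5@(0,3):A
t=5: a0@(0,4):A a1@(1,3):A a2@(0,1):B a3@(0,2):A a4@(1,1):B a5@(0,3):A
t=6: (unchanged — steady state)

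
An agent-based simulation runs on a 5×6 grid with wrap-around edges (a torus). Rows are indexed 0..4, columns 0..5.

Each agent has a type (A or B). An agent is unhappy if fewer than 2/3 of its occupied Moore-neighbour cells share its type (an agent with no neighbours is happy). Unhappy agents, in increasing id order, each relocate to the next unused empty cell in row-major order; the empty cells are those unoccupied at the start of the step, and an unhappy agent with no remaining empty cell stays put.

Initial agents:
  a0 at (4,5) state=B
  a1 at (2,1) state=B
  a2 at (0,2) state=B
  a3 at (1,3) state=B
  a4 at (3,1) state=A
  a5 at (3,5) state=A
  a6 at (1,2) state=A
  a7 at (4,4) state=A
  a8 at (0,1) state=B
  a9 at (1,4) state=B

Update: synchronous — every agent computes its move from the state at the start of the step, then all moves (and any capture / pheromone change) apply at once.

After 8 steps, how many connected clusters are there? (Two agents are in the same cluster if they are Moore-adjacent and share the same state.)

t=1: a0@(0,0):B a1@(0,3):B a2@(0,2):B a3@(1,3):B a4@(0,4):A a5@(0,5):A a6@(1,0):A a7@(1,1):A a8@(1,5):B a9@(1,4):B
t=2: a0@(0,1):B a1@(0,3):B a2@(0,2):B a3@(1,3):B a4@(1,2):A a5@(2,0):A a6@(2,1):A a7@(2,2):A a8@(2,3):B a9@(2,4):B
t=3: a0@(0,0):B a1@(0,3):B a2@(0,2):B a3@(1,3):B a4@(0,4):A a5@(2,0):A a6@(2,1):A a7@(0,5):A a8@(1,0):B a9@(2,4):B
t=4: a0@(0,1):B a1@(0,3):B a2@(0,2):B a3@(1,3):B a4@(1,1):A a5@(1,2):A a6@(1,4):A a7@(1,5):A a8@(2,2):B a9@(2,4):B
t=5: a0@(0,0):B a1@(0,4):B a2@(0,5):B a3@(1,3):B a4@(1,0):A a5@(2,0):A a6@(2,1):A a7@(2,3):A a8@(2,5):B a9@(3,0):B
t=6: a0@(0,1):B a1@(0,4):B a2@(0,5):B a3@(0,2):B a4@(0,3):A a5@(1,1):A a6@(2,1):A a7@(1,2):A a8@(1,4):B a9@(1,5):B
t=7: a0@(0,0):B a1@(0,4):B a2@(0,5):B a3@(1,0):B a4@(1,3):A a5@(2,0):A a6@(2,1):A a7@(2,2):A a8@(1,4):B a9@(1,5):B
t=8: a0@(0,0):B a1@(0,4):B a2@(0,5):B a3@(0,1):B a4@(0,2):A a5@(0,3):A a6@(2,1):A a7@(2,2):A a8@(1,4):B a9@(1,5):B

3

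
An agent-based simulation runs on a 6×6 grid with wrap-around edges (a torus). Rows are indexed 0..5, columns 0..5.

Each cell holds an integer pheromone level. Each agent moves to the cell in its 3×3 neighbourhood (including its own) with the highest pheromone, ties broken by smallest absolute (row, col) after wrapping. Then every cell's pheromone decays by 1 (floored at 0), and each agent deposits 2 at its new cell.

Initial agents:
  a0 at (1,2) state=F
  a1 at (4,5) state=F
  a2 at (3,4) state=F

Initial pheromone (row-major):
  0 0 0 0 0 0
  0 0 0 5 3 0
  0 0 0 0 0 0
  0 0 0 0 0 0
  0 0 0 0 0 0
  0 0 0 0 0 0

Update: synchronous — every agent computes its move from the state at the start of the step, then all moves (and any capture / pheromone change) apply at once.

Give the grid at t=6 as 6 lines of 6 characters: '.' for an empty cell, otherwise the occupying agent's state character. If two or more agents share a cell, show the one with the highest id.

t=1: a0@(1,3) a1@(3,0) a2@(2,3) | pheromone: 0 0 0 0 0 0 / 0 0 0 6 2 0 / 0 0 0 2 0 0 / 2 0 0 0 0 0 / 0 0 0 0 0 0 / 0 0 0 0 0 0
t=2: a0@(1,3) a1@(3,0) a2@(1,3) | pheromone: 0 0 0 0 0 0 / 0 0 0 9 1 0 / 0 0 0 1 0 0 / 3 0 0 0 0 0 / 0 0 0 0 0 0 / 0 0 0 0 0 0
t=3: a0@(1,3) a1@(3,0) a2@(1,3) | pheromone: 0 0 0 0 0 0 / 0 0 0 12 0 0 / 0 0 0 0 0 0 / 4 0 0 0 0 0 / 0 0 0 0 0 0 / 0 0 0 0 0 0
t=4: a0@(1,3) a1@(3,0) a2@(1,3) | pheromone: 0 0 0 0 0 0 / 0 0 0 15 0 0 / 0 0 0 0 0 0 / 5 0 0 0 0 0 / 0 0 0 0 0 0 / 0 0 0 0 0 0
t=5: a0@(1,3) a1@(3,0) a2@(1,3) | pheromone: 0 0 0 0 0 0 / 0 0 0 18 0 0 / 0 0 0 0 0 0 / 6 0 0 0 0 0 / 0 0 0 0 0 0 / 0 0 0 0 0 0
t=6: a0@(1,3) a1@(3,0) a2@(1,3) | pheromone: 0 0 0 0 0 0 / 0 0 0 21 0 0 / 0 0 0 0 0 0 / 7 0 0 0 0 0 / 0 0 0 0 0 0 / 0 0 0 0 0 0

......
...F..
......
F.....
......
......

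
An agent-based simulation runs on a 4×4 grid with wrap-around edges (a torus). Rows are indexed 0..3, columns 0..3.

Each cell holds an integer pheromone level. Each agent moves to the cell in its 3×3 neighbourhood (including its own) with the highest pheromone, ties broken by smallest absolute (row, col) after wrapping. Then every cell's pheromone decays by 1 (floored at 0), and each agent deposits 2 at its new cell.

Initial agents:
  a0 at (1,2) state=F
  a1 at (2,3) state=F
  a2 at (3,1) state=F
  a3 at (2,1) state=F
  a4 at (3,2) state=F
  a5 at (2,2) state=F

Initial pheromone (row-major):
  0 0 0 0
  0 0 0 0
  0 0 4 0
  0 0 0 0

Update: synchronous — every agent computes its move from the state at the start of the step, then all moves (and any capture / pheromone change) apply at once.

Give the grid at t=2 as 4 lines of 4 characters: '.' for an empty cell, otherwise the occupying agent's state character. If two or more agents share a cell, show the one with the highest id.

t=1: a0@(2,2) a1@(2,2) a2@(2,2) a3@(2,2) a4@(2,2) a5@(2,2) | pheromone: 0 0 0 0 / 0 0 0 0 / 0 0 15 0 / 0 0 0 0
t=2: a0@(2,2) a1@(2,2) a2@(2,2) a3@(2,2) a4@(2,2) a5@(2,2) | pheromone: 0 0 0 0 / 0 0 0 0 / 0 0 26 0 / 0 0 0 0

....
....
..F.
....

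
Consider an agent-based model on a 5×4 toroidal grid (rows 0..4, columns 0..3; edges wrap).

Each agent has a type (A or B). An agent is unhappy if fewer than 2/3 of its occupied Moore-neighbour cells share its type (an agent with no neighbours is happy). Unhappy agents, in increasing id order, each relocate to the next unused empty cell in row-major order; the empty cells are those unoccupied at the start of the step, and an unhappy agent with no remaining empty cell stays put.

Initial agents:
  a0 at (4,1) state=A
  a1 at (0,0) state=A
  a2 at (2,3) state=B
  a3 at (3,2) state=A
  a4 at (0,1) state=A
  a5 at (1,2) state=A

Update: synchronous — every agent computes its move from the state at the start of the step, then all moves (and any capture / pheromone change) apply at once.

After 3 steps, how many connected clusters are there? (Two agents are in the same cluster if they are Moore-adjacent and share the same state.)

t=1: a0@(4,1):A a1@(0,0):A a2@(0,2):B a3@(0,3):A a4@(0,1):A a5@(1,0):A
t=2: a0@(4,1):A a1@(0,0):A a2@(1,1):B a3@(0,3):A a4@(0,1):A a5@(1,0):A
t=3: a0@(4,1):A a1@(0,0):A a2@(0,2):B a3@(0,3):A a4@(0,1):A a5@(1,0):A

2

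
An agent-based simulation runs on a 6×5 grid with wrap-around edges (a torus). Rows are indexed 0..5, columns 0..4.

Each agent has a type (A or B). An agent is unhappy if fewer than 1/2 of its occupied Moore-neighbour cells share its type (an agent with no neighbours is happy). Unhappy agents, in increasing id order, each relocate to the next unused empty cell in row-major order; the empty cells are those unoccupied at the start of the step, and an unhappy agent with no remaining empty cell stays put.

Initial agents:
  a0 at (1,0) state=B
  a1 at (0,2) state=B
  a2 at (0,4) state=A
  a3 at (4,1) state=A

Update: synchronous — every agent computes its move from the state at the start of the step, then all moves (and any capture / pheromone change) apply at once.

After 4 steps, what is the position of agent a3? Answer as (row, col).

(4, 1)

t=1: a0@(0,0):B a1@(0,2):B a2@(0,1):A a3@(4,1):A
t=2: a0@(0,3):B a1@(0,4):B a2@(1,0):A a3@(4,1):A
t=3: a0@(0,3):B a1@(0,4):B a2@(0,0):A a3@(4,1):A
t=4: a0@(0,3):B a1@(0,4):B a2@(0,1):A a3@(4,1):A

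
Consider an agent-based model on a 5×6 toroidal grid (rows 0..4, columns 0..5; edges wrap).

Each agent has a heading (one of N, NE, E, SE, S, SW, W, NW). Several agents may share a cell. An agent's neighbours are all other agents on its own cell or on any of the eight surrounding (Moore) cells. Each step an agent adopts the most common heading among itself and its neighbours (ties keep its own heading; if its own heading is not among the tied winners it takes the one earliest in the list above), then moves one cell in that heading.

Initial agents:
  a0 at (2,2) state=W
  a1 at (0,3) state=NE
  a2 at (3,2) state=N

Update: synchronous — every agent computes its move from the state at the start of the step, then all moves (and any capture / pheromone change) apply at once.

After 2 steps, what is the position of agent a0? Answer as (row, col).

(2, 0)

t=1: a0@(2,1):W a1@(4,4):NE a2@(2,2):N
t=2: a0@(2,0):W a1@(3,5):NE a2@(1,2):N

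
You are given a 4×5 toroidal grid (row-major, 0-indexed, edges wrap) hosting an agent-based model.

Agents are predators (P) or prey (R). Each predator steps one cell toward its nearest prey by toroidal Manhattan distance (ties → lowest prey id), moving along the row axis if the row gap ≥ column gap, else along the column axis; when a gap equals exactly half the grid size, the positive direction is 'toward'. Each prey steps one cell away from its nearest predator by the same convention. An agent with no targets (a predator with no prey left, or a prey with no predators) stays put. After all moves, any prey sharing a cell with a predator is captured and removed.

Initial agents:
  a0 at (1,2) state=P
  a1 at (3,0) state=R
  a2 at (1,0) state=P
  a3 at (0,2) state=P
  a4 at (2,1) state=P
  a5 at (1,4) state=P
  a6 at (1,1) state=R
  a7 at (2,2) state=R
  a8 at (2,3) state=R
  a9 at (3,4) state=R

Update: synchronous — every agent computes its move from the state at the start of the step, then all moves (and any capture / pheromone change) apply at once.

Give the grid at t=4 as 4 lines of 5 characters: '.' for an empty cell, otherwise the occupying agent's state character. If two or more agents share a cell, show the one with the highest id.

t=1: a0@(1,1):P a1@(2,0):R a2@(1,1):P a3@(1,2):P a4@(1,1):P a5@(1,0):P a7@(3,2):R a8@(3,3):R a9@(2,4):R
t=2: a0@(2,1):P a1@(3,0):R a2@(2,1):P a3@(2,2):P a4@(2,1):P a5@(2,0):P a8@(2,3):R a9@(3,4):R
t=3: a0@(3,1):P a1@(0,0):R a2@(3,1):P a3@(2,3):P a4@(3,1):P a5@(3,0):P a8@(2,4):R a9@(0,4):R
t=4: a0@(0,1):P a1@(1,0):R a2@(0,1):P a3@(2,4):P a4@(0,1):P a5@(0,0):P a8@(2,0):R a9@(1,4):R

PP...
R...R
R...P
.....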